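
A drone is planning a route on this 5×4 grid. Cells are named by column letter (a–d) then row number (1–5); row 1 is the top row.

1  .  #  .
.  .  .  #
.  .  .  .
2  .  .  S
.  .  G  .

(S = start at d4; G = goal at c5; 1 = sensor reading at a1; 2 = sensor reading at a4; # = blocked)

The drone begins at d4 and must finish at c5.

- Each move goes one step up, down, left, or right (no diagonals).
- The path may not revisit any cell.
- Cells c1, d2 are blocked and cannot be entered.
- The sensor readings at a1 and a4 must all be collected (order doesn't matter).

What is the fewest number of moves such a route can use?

Any route passes through a1 and a4 in some order between d4 and c5. Summing Manhattan distances along each leg and taking the cheapest ordering (d4 → a1 → a4 → c5) gives a lower bound of 6 + 3 + 3 = 12 moves.
A route of 12 moves achieves this: d4 → d3 → c3 → c2 → b2 → b1 → a1 → a2 → a3 → a4 → a5 → b5 → c5.
Since 12 matches the lower bound, it is optimal.

12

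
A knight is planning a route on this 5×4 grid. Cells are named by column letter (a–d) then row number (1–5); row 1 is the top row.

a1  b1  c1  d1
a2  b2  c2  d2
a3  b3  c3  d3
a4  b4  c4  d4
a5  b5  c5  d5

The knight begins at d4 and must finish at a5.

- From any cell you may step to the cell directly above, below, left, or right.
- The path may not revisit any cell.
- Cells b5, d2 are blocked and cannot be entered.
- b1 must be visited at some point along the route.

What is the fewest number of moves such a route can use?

10

Any route passes through b1 somewhere between d4 and a5. Summing Manhattan distances along the two legs (d4 → b1 → a5) gives a lower bound of 5 + 5 = 10 moves.
A route of 10 moves achieves this: d4 → d3 → c3 → c2 → c1 → b1 → b2 → b3 → b4 → a4 → a5.
Since 10 matches the lower bound, it is optimal.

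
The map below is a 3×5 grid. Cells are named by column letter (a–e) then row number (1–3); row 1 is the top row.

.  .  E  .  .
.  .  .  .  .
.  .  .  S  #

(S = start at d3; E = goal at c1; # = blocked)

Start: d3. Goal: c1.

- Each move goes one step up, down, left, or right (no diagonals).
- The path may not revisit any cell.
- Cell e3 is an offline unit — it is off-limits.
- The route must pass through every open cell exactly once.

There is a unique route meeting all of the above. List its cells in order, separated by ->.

Need to visit all 14 open cells exactly once, starting at d3 and ending at c1.
Route from d3: 3× left (reaching a3), 2× up (reaching a1), right to b1, down to b2, 3× right (reaching e2), up to e1, 2× left (reaching c1) — 13 moves in all.
Check: all 14 open cells covered.

d3 -> c3 -> b3 -> a3 -> a2 -> a1 -> b1 -> b2 -> c2 -> d2 -> e2 -> e1 -> d1 -> c1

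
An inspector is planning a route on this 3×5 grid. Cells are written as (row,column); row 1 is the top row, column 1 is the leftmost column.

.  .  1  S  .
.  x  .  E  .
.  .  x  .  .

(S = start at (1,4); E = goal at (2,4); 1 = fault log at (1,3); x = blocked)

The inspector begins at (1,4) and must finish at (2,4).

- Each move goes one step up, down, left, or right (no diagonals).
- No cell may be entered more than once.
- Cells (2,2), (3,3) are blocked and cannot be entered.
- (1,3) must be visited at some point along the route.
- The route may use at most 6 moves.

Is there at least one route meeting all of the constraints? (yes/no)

yes

One route that works: (1,4) → (1,3) → (2,3) → (2,4).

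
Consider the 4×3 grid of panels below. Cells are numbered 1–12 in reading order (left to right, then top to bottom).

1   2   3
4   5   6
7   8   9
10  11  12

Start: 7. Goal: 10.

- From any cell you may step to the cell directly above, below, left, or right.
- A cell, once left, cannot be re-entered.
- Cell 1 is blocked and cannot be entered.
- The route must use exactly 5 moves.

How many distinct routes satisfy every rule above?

Need simple routes of exactly 5 moves from 7 to 10 (Manhattan distance 1, so 2 moves are spent on a detour and 2 undoing it).
Enumerating: 7 4 5 8 11 10 | 7 8 9 12 11 10.
That gives 2 routes.

2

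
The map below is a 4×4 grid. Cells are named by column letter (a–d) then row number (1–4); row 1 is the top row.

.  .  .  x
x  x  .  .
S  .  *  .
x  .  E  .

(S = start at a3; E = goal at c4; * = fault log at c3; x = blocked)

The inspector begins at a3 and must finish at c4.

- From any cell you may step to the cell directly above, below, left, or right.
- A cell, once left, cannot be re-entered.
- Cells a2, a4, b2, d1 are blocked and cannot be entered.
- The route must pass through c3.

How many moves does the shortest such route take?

Any route passes through c3 somewhere between a3 and c4. Summing Manhattan distances along the two legs (a3 → c3 → c4) gives a lower bound of 2 + 1 = 3 moves.
A route of 3 moves achieves this: a3 → b3 → c3 → c4.
Since 3 matches the lower bound, it is optimal.

3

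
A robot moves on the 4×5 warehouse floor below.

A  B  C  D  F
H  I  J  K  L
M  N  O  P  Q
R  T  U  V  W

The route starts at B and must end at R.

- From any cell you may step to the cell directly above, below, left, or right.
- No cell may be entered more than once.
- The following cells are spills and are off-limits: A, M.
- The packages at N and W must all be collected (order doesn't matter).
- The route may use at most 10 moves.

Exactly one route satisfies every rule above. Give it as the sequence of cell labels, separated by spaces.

B I N O P Q W V U T R

The budget equals the shortest possible length, so every move has to be on a shortest route through the required cells.
Route from B: down 2 to N, right 3 to Q, down 1 to W, left 4 to R — 10 moves in all.
Check: all required cells visited; 10 ≤ 10 moves.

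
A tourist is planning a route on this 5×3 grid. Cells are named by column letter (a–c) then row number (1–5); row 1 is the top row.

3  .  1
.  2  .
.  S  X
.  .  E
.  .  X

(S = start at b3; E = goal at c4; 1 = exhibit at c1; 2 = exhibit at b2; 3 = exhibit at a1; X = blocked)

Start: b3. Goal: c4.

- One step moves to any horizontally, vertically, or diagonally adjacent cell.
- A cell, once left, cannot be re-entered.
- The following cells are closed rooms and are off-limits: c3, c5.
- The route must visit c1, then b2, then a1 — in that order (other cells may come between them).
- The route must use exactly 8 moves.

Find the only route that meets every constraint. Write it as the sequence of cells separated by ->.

b3 -> c2 -> c1 -> b2 -> a1 -> a2 -> a3 -> b4 -> c4

The waypoints must appear in the order c1, b2, a1, with no cell reused.
Route from b3: up-right 1 to c2, up 1 to c1, down-left 1 to b2, up-left 1 to a1, down 2 to a3, down-right 1 to b4, right 1 to c4 — 8 moves in all.
Check: order respected (1 at step 2, 2 at step 3, 3 at step 4); 8 moves as required.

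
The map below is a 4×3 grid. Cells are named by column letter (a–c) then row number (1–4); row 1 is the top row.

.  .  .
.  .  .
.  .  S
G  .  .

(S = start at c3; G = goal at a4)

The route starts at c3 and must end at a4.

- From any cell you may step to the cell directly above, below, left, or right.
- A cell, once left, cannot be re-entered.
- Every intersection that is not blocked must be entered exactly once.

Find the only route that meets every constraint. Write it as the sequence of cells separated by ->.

Need to visit all 12 open cells exactly once, starting at c3 and ending at a4.
Cell c1 has only two open neighbours (c2 and b1), so the path must pass straight through it: one of those is the cell it's entered from and the other is where it exits.
Route from c3: down to c4, left to b4, 2× up (reaching b2), right to c2, up to c1, 2× left (reaching a1), 3× down (reaching a4) — 11 moves in all.
Check: all 12 open cells covered.

c3 -> c4 -> b4 -> b3 -> b2 -> c2 -> c1 -> b1 -> a1 -> a2 -> a3 -> a4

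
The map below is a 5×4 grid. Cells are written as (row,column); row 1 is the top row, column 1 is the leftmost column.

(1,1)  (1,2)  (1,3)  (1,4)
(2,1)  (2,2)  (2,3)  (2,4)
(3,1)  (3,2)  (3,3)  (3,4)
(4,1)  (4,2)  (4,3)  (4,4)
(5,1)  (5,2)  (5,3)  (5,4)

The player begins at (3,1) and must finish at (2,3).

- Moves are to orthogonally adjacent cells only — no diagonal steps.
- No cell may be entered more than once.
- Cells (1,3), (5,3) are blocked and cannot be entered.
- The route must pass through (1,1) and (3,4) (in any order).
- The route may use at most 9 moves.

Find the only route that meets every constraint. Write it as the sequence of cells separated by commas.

(3,1), (2,1), (1,1), (1,2), (2,2), (3,2), (3,3), (3,4), (2,4), (2,3)

Any route must reach (1,1) and (3,4) and still end at (2,3) within 9 moves, so the order of the required stops is forced.
Route from (3,1): up 2 to (1,1), right 1 to (1,2), down 2 to (3,2), right 2 to (3,4), up 1 to (2,4), left 1 to (2,3) — 9 moves in all.
Check: all required cells visited; 9 ≤ 9 moves.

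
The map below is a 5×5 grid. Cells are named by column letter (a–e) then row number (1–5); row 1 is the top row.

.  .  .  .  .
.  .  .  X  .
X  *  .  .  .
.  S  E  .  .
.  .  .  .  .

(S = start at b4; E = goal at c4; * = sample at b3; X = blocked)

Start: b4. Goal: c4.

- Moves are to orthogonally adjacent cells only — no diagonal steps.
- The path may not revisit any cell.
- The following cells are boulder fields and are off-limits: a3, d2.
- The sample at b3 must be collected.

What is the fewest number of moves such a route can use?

3

Any route passes through b3 somewhere between b4 and c4. Summing Manhattan distances along the two legs (b4 → b3 → c4) gives a lower bound of 1 + 2 = 3 moves.
A route of 3 moves achieves this: b4 → b3 → c3 → c4.
Since 3 matches the lower bound, it is optimal.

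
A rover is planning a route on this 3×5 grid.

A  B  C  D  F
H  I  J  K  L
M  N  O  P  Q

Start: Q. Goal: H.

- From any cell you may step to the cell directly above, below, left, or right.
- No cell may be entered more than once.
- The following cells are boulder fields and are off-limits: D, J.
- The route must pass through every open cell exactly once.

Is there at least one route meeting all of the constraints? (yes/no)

no

Cell C has only one open neighbour but is neither the start nor the goal, so a Hamiltonian route would have to both enter and leave it through the same neighbour — impossible without revisiting.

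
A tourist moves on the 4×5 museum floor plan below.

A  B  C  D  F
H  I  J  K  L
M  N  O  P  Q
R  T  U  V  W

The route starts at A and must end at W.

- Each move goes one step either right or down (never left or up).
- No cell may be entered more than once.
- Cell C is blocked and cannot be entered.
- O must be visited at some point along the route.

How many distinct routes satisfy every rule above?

A right/down-only route from A to W makes exactly 3 down-moves and 4 right-moves in some order.
With no other constraints that would be C(7,3) = 35 routes.
Split at O and multiply the segment counts (each segment already excludes blocked cells): A→O: 5; O→W: 3; product = 15.
That gives 15 routes.

15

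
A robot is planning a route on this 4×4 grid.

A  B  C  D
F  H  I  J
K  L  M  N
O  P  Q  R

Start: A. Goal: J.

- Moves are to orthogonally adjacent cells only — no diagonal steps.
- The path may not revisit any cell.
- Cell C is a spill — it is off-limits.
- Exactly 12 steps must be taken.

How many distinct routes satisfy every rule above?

Need simple routes of exactly 12 moves from A to J (Manhattan distance 4, so 4 moves are spent on a detour and 4 undoing it).
Branch systematically from the start, pruning whenever the remaining move budget drops below the Manhattan distance to J or differs from it in parity. Grouping the completions by first move — via F: 4; via B: 5 — and summing: 4 + 5 = 9.
That gives 9 routes.

9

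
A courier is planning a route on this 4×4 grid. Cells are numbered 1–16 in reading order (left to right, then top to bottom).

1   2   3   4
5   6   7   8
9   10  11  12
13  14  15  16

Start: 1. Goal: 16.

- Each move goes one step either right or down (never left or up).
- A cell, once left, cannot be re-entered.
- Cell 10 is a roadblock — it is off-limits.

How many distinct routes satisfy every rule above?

A right/down-only route from 1 to 16 makes exactly 3 down-moves and 3 right-moves in some order.
With no other constraints that would be C(6,3) = 20 routes.
Subtract routes through each blocked cell (inclusion–exclusion for overlaps): − through 10: 9 → 11.
That gives 11 routes.

11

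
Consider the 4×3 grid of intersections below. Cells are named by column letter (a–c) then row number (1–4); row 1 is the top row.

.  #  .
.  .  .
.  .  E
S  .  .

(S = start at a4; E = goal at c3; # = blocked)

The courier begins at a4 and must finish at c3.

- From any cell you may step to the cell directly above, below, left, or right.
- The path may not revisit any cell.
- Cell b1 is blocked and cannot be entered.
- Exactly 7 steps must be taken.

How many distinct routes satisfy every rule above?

2

Need simple routes of exactly 7 moves from a4 to c3 (Manhattan distance 3, so 2 moves are spent on a detour and 2 undoing it).
Enumerating: a4 a3 a2 b2 b3 b4 c4 c3 | a4 b4 b3 a3 a2 b2 c2 c3.
That gives 2 routes.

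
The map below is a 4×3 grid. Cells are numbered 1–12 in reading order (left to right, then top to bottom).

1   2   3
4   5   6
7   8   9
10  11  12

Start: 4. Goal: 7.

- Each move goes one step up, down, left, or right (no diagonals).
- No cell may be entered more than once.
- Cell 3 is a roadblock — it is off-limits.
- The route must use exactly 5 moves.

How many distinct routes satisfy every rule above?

Need simple routes of exactly 5 moves from 4 to 7 (Manhattan distance 1, so 2 moves are spent on a detour and 2 undoing it).
Enumerating: 4 1 2 5 8 7 | 4 5 8 11 10 7 | 4 5 6 9 8 7.
That gives 3 routes.

3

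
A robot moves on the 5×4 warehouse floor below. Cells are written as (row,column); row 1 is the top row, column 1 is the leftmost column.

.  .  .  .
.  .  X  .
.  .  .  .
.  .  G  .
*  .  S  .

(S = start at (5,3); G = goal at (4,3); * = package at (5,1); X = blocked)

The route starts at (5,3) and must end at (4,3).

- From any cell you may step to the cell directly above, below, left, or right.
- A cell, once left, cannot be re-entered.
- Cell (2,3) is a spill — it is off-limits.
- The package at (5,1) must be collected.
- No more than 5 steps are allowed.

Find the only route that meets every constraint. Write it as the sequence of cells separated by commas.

The budget equals the shortest possible length, so every move has to be on a shortest route through the required cells.
Route from (5,3): left 2 to (5,1), up 1 to (4,1), right 2 to (4,3) — 5 moves in all.
Check: all required cells visited; 5 ≤ 5 moves.

(5,3), (5,2), (5,1), (4,1), (4,2), (4,3)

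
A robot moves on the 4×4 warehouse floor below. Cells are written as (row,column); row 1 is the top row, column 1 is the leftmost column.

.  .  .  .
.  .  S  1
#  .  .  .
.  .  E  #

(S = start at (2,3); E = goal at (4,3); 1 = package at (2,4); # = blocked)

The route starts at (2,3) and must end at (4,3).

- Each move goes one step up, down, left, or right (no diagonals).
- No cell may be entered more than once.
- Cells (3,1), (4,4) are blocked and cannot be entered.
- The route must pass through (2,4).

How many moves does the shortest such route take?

4

Any route passes through (2,4) somewhere between (2,3) and (4,3). Summing Manhattan distances along the two legs ((2,3) → (2,4) → (4,3)) gives a lower bound of 1 + 3 = 4 moves.
A route of 4 moves achieves this: (2,3) → (2,4) → (3,4) → (3,3) → (4,3).
Since 4 matches the lower bound, it is optimal.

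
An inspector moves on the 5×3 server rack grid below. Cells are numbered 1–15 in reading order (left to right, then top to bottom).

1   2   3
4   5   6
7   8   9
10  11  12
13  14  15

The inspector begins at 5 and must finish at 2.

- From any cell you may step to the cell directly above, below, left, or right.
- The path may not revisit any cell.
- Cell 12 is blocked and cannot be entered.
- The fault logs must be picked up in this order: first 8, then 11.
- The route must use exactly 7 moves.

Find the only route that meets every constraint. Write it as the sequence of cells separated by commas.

5, 8, 11, 10, 7, 4, 1, 2

The waypoints must appear in the order 8, 11, with no cell reused.
Route from 5: 2× down (reaching 11), left to 10, 3× up (reaching 1), right to 2 — 7 moves in all.
Check: order respected (8 at step 1, 11 at step 2); 7 moves as required.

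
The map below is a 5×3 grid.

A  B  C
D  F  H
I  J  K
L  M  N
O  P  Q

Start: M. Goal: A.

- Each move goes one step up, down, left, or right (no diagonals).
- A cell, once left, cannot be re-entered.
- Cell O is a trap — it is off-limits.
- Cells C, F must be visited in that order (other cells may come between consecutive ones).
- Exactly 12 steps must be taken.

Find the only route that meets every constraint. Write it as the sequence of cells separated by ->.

The waypoints must appear in the order C, F, with no cell reused.
Route from M: down to P, right to Q, 4× up (reaching C), left to B, 2× down (reaching J), left to I, 2× up (reaching A) — 12 moves in all.
Check: order respected (C at step 6, F at step 8); 12 moves as required.

M -> P -> Q -> N -> K -> H -> C -> B -> F -> J -> I -> D -> A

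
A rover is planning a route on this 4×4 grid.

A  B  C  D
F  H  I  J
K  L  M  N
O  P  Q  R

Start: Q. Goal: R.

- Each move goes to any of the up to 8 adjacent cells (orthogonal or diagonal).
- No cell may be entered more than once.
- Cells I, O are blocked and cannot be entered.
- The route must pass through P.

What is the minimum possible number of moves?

Any route passes through P somewhere between Q and R. Summing Chebyshev distances along the two legs (Q → P → R) gives a lower bound of 1 + 2 = 3 moves.
A route of 3 moves achieves this: Q → P → M → R.
Since 3 matches the lower bound, it is optimal.

3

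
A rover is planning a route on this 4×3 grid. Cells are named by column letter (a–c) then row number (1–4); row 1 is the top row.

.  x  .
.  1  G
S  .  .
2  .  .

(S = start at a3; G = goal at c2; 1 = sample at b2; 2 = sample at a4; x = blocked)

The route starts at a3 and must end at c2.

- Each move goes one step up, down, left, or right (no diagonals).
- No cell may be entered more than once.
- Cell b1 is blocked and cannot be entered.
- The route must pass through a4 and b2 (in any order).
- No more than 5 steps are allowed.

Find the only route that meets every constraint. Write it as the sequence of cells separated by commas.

The 5-move cap with required stops at a4, b2 leaves no slack for detours.
Route from a3: down 1 to a4, right 1 to b4, up 2 to b2, right 1 to c2 — 5 moves in all.
Check: all required cells visited; 5 ≤ 5 moves.

a3, a4, b4, b3, b2, c2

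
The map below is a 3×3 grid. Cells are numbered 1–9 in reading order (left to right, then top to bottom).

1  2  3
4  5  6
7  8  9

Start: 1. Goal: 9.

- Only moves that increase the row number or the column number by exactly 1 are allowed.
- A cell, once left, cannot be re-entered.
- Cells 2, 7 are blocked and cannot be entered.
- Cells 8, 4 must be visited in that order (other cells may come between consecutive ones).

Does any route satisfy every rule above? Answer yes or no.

no

4 lies above 8, so going from 8 to 4 would need an upward move — but moves only go right/down, so 8 cannot be visited before 4.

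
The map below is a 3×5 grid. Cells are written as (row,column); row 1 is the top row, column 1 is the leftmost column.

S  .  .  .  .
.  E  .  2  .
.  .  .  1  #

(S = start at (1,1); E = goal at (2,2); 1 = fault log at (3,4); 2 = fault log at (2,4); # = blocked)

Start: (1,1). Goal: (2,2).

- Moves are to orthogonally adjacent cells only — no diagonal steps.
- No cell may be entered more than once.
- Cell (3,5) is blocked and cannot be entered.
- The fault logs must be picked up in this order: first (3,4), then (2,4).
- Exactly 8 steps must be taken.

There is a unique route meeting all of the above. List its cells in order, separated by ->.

The waypoints must appear in the order (3,4), (2,4), with no cell reused.
Route from (1,1): down 2 to (3,1), right 3 to (3,4), up 1 to (2,4), left 2 to (2,2) — 8 moves in all.
Check: order respected (1 at step 5, 2 at step 6); 8 moves as required.

(1,1) -> (2,1) -> (3,1) -> (3,2) -> (3,3) -> (3,4) -> (2,4) -> (2,3) -> (2,2)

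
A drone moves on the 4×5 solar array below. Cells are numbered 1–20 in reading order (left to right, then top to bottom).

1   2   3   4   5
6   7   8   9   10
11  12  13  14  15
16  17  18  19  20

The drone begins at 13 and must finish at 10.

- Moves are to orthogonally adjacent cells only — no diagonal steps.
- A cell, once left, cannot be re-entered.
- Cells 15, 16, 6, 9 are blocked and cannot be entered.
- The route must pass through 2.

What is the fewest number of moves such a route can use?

7

Any route passes through 2 somewhere between 13 and 10. Summing Manhattan distances along the two legs (13 → 2 → 10) gives a lower bound of 3 + 4 = 7 moves.
A route of 7 moves achieves this: 13 → 8 → 7 → 2 → 3 → 4 → 5 → 10.
Since 7 matches the lower bound, it is optimal.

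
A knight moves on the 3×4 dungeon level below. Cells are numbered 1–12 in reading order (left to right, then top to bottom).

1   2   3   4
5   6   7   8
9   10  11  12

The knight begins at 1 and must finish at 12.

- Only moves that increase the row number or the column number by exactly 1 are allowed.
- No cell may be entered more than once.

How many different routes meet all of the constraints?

10

A right/down-only route from 1 to 12 makes exactly 2 down-moves and 3 right-moves in some order.
With no other constraints that would be C(5,2) = 10 routes.
That gives 10 routes.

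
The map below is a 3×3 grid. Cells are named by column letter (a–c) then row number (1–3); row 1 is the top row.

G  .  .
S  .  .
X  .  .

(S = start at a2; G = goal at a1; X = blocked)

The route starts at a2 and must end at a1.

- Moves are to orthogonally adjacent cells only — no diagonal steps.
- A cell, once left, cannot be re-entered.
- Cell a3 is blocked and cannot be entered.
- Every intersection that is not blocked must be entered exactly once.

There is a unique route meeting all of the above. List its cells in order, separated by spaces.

Need to visit all 8 open cells exactly once, starting at a2 and ending at a1.
Route from a2: right to b2, down to b3, right to c3, 2× up (reaching c1), 2× left (reaching a1) — 7 moves in all.
Check: all 8 open cells covered.

a2 b2 b3 c3 c2 c1 b1 a1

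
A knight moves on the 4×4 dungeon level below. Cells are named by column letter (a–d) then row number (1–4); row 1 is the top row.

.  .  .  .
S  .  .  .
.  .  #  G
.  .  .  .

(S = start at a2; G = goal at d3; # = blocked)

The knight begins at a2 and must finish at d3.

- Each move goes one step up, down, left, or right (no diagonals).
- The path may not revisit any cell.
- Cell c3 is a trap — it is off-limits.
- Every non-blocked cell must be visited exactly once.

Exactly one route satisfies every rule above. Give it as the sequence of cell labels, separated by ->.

a2 -> a1 -> b1 -> c1 -> d1 -> d2 -> c2 -> b2 -> b3 -> a3 -> a4 -> b4 -> c4 -> d4 -> d3

Need to visit all 15 open cells exactly once, starting at a2 and ending at d3.
Cell a1 has only two open neighbours (a2 and b1), so the path must pass straight through it: one of those is the cell it's entered from and the other is where it exits.
Route from a2: up to a1, 3× right (reaching d1), down to d2, 2× left (reaching b2), down to b3, left to a3, down to a4, 3× right (reaching d4), up to d3 — 14 moves in all.
Check: all 15 open cells covered.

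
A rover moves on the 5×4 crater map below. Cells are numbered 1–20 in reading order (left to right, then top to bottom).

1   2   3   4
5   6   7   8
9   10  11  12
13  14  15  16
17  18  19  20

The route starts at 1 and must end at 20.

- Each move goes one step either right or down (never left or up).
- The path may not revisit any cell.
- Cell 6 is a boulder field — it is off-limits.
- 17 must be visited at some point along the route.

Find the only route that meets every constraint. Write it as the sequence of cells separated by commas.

1, 5, 9, 13, 17, 18, 19, 20

Moves only go right or down, so the column and row indices never decrease.
Route from 1: 4× down (reaching 17), 3× right (reaching 20) — 7 moves in all.
Check: all required cells visited.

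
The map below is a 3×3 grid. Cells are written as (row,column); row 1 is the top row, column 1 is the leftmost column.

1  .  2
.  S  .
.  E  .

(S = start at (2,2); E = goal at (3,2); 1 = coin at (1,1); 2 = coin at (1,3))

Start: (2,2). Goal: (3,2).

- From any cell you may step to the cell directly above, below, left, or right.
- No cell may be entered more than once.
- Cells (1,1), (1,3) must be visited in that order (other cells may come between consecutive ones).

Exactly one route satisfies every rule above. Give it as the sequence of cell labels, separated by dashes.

The waypoints must appear in the order (1,1), (1,3), with no cell reused.
Route from (2,2): left 1 to (2,1), up 1 to (1,1), right 2 to (1,3), down 2 to (3,3), left 1 to (3,2) — 7 moves in all.
Check: order respected (1 at step 2, 2 at step 4).

(2,2) - (2,1) - (1,1) - (1,2) - (1,3) - (2,3) - (3,3) - (3,2)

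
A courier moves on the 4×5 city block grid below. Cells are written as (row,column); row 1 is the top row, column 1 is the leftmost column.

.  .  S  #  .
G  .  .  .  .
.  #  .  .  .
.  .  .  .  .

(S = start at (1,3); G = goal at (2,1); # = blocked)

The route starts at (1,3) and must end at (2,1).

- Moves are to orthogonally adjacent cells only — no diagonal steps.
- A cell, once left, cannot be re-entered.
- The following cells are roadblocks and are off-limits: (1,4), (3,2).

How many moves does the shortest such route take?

The Manhattan distance from (1,3) to (2,1) is |1−2| + |3−1| = 3, so at least 3 moves are needed.
A route of 3 moves achieves this: (1,3) → (2,3) → (2,2) → (2,1).
Since 3 matches the lower bound, it is optimal.

3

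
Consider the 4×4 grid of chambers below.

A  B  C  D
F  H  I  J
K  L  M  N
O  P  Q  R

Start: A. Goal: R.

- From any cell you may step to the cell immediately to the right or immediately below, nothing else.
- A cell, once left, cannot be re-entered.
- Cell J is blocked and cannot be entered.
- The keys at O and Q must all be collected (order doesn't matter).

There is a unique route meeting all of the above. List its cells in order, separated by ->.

Moves only go right or down, so the column and row indices never decrease.
Route from A: down 3 to O, right 3 to R — 6 moves in all.
Check: all required cells visited.

A -> F -> K -> O -> P -> Q -> R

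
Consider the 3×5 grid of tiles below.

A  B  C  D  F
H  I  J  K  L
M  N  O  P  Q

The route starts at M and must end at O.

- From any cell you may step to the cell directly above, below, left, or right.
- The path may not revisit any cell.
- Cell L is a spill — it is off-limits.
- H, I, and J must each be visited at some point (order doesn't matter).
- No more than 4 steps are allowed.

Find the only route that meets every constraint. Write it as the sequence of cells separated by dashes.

M - H - I - J - O

The 4-move cap with required stops at H, I, J leaves no slack for detours.
Route from M: up to H, 2× right (reaching J), down to O — 4 moves in all.
Check: all required cells visited; 4 ≤ 4 moves.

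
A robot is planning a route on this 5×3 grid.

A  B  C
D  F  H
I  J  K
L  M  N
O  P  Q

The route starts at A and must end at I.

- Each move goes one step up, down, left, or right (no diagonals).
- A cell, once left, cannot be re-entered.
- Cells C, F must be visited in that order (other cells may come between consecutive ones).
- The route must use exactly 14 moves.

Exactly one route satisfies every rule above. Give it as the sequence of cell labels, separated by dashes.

A - B - C - H - K - N - Q - P - O - L - M - J - F - D - I

The waypoints must appear in the order C, F, with no cell reused.
Route from A: right 2 to C, down 4 to Q, left 2 to O, up 1 to L, right 1 to M, up 2 to F, left 1 to D, down 1 to I — 14 moves in all.
Check: order respected (C at step 2, F at step 12); 14 moves as required.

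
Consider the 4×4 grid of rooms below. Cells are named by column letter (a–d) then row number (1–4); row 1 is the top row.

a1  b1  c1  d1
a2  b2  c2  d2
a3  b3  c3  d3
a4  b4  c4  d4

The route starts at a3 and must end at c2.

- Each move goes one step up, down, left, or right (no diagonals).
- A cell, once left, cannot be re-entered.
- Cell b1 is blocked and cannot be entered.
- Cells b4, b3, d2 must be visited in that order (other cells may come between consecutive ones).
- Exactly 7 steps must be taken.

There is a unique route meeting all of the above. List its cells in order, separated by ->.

The waypoints must appear in the order b4, b3, d2, with no cell reused.
Route from a3: down 1 to a4, right 1 to b4, up 1 to b3, right 2 to d3, up 1 to d2, left 1 to c2 — 7 moves in all.
Check: order respected (b4 at step 2, b3 at step 3, d2 at step 6); 7 moves as required.

a3 -> a4 -> b4 -> b3 -> c3 -> d3 -> d2 -> c2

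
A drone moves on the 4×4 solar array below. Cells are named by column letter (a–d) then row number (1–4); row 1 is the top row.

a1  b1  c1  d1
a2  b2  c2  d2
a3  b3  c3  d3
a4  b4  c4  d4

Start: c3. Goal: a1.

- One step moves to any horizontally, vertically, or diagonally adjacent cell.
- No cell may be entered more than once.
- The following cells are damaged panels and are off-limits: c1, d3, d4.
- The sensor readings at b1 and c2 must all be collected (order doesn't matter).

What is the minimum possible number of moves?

Any route passes through b1 and c2 in some order between c3 and a1. Summing Chebyshev distances along each leg and taking the cheapest ordering (c3 → c2 → b1 → a1) gives a lower bound of 1 + 1 + 1 = 3 moves.
A route of 3 moves achieves this: c3 → c2 → b1 → a1.
Since 3 matches the lower bound, it is optimal.

3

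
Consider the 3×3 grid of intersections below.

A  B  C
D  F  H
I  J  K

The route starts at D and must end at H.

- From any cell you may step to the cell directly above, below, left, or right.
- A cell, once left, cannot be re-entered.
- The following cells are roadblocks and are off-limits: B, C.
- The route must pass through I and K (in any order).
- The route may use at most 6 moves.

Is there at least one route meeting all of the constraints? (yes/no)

One route that works: D → I → J → K → H.

yes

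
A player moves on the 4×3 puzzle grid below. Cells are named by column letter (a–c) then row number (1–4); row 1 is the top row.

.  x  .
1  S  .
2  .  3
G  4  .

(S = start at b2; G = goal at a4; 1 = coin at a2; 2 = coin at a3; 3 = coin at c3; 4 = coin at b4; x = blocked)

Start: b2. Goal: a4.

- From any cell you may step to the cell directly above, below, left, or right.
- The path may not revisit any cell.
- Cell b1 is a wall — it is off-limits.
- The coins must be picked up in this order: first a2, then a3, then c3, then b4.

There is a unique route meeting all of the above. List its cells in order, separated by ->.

The waypoints must appear in the order a2, a3, c3, b4, with no cell reused.
Route from b2: left to a2, down to a3, 2× right (reaching c3), down to c4, 2× left (reaching a4) — 7 moves in all.
Check: order respected (1 at step 1, 2 at step 2, 3 at step 4, 4 at step 6).

b2 -> a2 -> a3 -> b3 -> c3 -> c4 -> b4 -> a4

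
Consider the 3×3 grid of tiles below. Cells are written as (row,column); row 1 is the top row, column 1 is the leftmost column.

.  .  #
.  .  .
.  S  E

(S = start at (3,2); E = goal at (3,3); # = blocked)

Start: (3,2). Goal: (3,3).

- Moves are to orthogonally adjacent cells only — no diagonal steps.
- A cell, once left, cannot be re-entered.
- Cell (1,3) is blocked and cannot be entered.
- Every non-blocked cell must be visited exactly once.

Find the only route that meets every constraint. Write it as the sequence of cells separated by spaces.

Need to visit all 8 open cells exactly once, starting at (3,2) and ending at (3,3).
Cell (1,1) has only two open neighbours ((2,1) and (1,2)), so the path must pass straight through it: one of those is the cell it's entered from and the other is where it exits.
Route from (3,2): left 1 to (3,1), up 2 to (1,1), right 1 to (1,2), down 1 to (2,2), right 1 to (2,3), down 1 to (3,3) — 7 moves in all.
Check: all 8 open cells covered.

(3,2) (3,1) (2,1) (1,1) (1,2) (2,2) (2,3) (3,3)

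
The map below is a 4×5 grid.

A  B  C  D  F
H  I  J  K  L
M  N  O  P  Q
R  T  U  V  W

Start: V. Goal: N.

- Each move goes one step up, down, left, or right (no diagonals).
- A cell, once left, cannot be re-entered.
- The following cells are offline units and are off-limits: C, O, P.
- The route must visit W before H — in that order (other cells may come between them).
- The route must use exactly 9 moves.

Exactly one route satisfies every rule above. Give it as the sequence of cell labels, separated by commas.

The waypoints must appear in the order W, H, with no cell reused.
Route from V: right to W, 2× up (reaching L), 4× left (reaching H), down to M, right to N — 9 moves in all.
Check: order respected (W at step 1, H at step 7); 9 moves as required.

V, W, Q, L, K, J, I, H, M, N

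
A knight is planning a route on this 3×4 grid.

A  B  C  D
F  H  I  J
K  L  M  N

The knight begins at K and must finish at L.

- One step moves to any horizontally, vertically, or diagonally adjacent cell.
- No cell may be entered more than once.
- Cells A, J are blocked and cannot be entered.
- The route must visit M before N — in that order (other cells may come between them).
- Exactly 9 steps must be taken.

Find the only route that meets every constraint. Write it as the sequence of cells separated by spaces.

The waypoints must appear in the order M, N, with no cell reused.
Route from K: up-right 1 to H, down-right 1 to M, right 1 to N, up-left 1 to I, up-right 1 to D, left 2 to B, down-left 1 to F, down-right 1 to L — 9 moves in all.
Check: order respected (M at step 2, N at step 3); 9 moves as required.

K H M N I D C B F L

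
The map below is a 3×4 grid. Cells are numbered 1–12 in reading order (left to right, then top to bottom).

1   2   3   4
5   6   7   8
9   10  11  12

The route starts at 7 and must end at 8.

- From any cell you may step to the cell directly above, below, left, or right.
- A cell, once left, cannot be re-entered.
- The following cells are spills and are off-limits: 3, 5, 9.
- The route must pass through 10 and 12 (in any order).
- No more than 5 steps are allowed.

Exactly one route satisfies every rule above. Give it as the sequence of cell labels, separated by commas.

7, 6, 10, 11, 12, 8

Any route must reach 10 and 12 and still end at 8 within 5 moves, so the order of the required stops is forced.
Route from 7: left 1 to 6, down 1 to 10, right 2 to 12, up 1 to 8 — 5 moves in all.
Check: all required cells visited; 5 ≤ 5 moves.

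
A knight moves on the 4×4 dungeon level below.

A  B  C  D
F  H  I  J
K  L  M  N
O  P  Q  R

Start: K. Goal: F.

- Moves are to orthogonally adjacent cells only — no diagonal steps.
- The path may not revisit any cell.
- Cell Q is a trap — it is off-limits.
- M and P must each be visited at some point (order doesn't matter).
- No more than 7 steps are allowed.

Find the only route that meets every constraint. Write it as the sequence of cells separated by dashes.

K - O - P - L - M - I - H - F

The budget equals the shortest possible length, so every move has to be on a shortest route through the required cells.
Route from K: down to O, right to P, up to L, right to M, up to I, 2× left (reaching F) — 7 moves in all.
Check: all required cells visited; 7 ≤ 7 moves.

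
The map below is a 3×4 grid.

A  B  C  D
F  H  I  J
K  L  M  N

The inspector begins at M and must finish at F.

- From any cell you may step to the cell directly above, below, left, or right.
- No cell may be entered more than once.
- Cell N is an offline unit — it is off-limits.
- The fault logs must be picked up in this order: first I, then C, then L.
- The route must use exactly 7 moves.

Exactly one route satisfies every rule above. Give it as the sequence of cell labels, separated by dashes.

The waypoints must appear in the order I, C, L, with no cell reused.
Route from M: 2× up (reaching C), left to B, 2× down (reaching L), left to K, up to F — 7 moves in all.
Check: order respected (I at step 1, C at step 2, L at step 5); 7 moves as required.

M - I - C - B - H - L - K - F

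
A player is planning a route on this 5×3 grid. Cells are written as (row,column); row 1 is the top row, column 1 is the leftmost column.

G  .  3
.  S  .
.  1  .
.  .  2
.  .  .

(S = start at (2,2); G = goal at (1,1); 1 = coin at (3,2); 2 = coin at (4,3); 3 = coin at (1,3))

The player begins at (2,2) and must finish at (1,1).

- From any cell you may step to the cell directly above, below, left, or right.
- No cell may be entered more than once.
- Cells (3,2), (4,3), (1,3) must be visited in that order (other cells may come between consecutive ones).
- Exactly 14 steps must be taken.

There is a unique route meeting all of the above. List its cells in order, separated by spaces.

(2,2) (2,1) (3,1) (3,2) (4,2) (4,1) (5,1) (5,2) (5,3) (4,3) (3,3) (2,3) (1,3) (1,2) (1,1)

The waypoints must appear in the order (3,2), (4,3), (1,3), with no cell reused.
Route from (2,2): left to (2,1), down to (3,1), right to (3,2), down to (4,2), left to (4,1), down to (5,1), 2× right (reaching (5,3)), 4× up (reaching (1,3)), 2× left (reaching (1,1)) — 14 moves in all.
Check: order respected (1 at step 3, 2 at step 9, 3 at step 12); 14 moves as required.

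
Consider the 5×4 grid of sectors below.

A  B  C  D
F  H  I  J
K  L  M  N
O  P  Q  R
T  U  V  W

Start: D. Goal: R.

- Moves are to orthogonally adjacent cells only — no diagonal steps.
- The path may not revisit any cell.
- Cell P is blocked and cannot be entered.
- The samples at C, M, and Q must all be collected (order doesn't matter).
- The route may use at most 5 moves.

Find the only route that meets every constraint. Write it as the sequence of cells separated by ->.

The budget equals the shortest possible length, so every move has to be on a shortest route through the required cells.
Route from D: left 1 to C, down 3 to Q, right 1 to R — 5 moves in all.
Check: all required cells visited; 5 ≤ 5 moves.

D -> C -> I -> M -> Q -> R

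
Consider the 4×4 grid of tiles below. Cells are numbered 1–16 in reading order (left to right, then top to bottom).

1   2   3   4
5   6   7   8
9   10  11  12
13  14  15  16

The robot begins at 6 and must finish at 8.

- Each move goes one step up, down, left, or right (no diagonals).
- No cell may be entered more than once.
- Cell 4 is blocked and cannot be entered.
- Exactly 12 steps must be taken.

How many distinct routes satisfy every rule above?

Need simple routes of exactly 12 moves from 6 to 8 (Manhattan distance 2, so 5 moves are spent on a detour and 5 undoing it).
Branch systematically from the start, pruning whenever the remaining move budget drops below the Manhattan distance to 8 or differs from it in parity. Grouping the completions by first move — via 2: 4; via 10: 3; via 5: 1; via 7: 6 — and summing: 4 + 3 + 1 + 6 = 14.
That gives 14 routes.

14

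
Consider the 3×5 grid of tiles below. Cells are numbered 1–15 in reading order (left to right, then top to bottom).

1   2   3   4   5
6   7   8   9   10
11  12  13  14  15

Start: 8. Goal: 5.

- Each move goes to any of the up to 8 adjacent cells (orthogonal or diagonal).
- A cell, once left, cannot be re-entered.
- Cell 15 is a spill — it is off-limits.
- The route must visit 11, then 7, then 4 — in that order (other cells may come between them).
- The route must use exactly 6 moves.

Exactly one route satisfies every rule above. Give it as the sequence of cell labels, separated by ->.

8 -> 12 -> 11 -> 7 -> 3 -> 4 -> 5

The waypoints must appear in the order 11, 7, 4, with no cell reused.
Route from 8: down-left to 12, left to 11, 2× up-right (reaching 3), 2× right (reaching 5) — 6 moves in all.
Check: order respected (11 at step 2, 7 at step 3, 4 at step 5); 6 moves as required.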